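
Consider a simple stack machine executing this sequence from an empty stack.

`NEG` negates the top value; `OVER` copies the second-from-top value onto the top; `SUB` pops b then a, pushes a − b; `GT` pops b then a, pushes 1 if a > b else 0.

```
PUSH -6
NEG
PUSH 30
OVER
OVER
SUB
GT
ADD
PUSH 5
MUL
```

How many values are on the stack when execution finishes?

1

PUSH -6 → -6
NEG     → 6
PUSH 30 → 6 30
OVER    → 6 30 6
OVER    → 6 30 6 30
SUB     → 6 30 -24
GT      → 6 1
ADD     → 7
PUSH 5  → 7 5
MUL     → 35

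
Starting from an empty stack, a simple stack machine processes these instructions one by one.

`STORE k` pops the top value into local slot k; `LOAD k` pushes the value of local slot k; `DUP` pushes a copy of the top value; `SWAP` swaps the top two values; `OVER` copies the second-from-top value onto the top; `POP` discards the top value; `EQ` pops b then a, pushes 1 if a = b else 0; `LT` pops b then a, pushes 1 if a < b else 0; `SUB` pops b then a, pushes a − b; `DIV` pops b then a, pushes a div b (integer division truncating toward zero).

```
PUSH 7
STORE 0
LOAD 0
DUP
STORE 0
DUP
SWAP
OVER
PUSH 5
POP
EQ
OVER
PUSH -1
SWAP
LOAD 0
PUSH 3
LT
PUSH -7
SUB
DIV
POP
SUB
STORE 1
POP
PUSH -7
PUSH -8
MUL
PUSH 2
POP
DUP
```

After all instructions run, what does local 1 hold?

PUSH 7   7
STORE 0  (empty)
LOAD 0   7
DUP      7 7
STORE 0  7
DUP      7 7
SWAP     7 7
OVER     7 7 7
PUSH 5   7 7 7 5
POP      7 7 7
EQ       7 1
OVER     7 1 7
PUSH -1  7 1 7 -1
SWAP     7 1 -1 7
LOAD 0   7 1 -1 7 7
PUSH 3   7 1 -1 7 7 3
LT       7 1 -1 7 0
PUSH -7  7 1 -1 7 0 -7
SUB      7 1 -1 7 7
DIV      7 1 -1 1
POP      7 1 -1
SUB      7 2
STORE 1  7
POP      (empty)
PUSH -7  -7
PUSH -8  -7 -8
MUL      56
PUSH 2   56 2
POP      56
DUP      56 56

2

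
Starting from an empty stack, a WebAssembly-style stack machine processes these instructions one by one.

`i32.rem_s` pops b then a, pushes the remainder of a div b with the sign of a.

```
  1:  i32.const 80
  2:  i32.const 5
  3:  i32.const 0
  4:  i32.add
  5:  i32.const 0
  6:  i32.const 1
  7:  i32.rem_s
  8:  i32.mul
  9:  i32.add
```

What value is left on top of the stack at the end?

i32.const 80  80
i32.const 5   80 5
i32.const 0   80 5 0
i32.add       80 5
i32.const 0   80 5 0
i32.const 1   80 5 0 1
i32.rem_s     80 5 0
i32.mul       80 0
i32.add       80

80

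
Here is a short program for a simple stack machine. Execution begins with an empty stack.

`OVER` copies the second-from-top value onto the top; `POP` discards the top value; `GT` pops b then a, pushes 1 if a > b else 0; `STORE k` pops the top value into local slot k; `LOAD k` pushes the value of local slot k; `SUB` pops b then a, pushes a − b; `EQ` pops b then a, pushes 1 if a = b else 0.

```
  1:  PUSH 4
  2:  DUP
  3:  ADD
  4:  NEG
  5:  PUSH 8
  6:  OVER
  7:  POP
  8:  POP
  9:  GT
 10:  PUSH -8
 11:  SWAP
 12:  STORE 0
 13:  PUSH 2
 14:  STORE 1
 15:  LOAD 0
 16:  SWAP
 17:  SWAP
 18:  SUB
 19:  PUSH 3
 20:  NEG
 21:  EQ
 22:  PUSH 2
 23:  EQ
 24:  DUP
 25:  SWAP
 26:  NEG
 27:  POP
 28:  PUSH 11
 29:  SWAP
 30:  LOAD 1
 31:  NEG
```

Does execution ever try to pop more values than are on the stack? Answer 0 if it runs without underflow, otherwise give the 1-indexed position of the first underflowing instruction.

9

PUSH 4 → 4
DUP    → 4 4
ADD    → 8
NEG    → -8
PUSH 8 → -8 8
OVER   → -8 8 -8
POP    → -8 8
POP    → -8
GT  — needs 2 operands, stack has 1 → underflow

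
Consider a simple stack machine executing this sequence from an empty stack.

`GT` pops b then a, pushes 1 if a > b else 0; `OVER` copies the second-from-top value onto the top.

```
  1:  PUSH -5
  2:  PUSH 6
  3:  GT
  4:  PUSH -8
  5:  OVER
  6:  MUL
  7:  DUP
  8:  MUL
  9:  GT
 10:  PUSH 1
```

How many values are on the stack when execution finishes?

2

PUSH -5 → [-5]
PUSH 6  → [-5, 6]
GT      → [0]
PUSH -8 → [0, -8]
OVER    → [0, -8, 0]
MUL     → [0, 0]
DUP     → [0, 0, 0]
MUL     → [0, 0]
GT      → [0]
PUSH 1  → [0, 1]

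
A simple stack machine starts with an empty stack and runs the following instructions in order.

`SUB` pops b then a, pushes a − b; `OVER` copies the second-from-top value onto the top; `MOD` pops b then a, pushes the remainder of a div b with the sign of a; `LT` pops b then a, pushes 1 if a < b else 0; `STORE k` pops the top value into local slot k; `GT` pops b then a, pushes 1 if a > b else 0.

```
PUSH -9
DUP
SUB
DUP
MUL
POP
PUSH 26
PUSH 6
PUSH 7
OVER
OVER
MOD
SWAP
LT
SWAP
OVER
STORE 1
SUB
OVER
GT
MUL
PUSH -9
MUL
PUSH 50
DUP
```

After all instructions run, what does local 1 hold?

PUSH -9 -> [-9]
DUP     -> [-9, -9]
SUB     -> [0]
DUP     -> [0, 0]
MUL     -> [0]
POP     -> []
PUSH 26 -> [26]
PUSH 6  -> [26, 6]
PUSH 7  -> [26, 6, 7]
OVER    -> [26, 6, 7, 6]
OVER    -> [26, 6, 7, 6, 7]
MOD     -> [26, 6, 7, 6]
SWAP    -> [26, 6, 6, 7]
LT      -> [26, 6, 1]
SWAP    -> [26, 1, 6]
OVER    -> [26, 1, 6, 1]
STORE 1 -> [26, 1, 6]
SUB     -> [26, -5]
OVER    -> [26, -5, 26]
GT      -> [26, 0]
MUL     -> [0]
PUSH -9 -> [0, -9]
MUL     -> [0]
PUSH 50 -> [0, 50]
DUP     -> [0, 50, 50]

1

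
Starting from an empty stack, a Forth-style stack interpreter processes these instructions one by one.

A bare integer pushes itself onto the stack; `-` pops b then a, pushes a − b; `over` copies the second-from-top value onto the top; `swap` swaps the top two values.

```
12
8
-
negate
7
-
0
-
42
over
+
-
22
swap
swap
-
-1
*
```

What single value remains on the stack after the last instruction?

12     -> [12]
8      -> [12, 8]
-      -> [4]
negate -> [-4]
7      -> [-4, 7]
-      -> [-11]
0      -> [-11, 0]
-      -> [-11]
42     -> [-11, 42]
over   -> [-11, 42, -11]
+      -> [-11, 31]
-      -> [-42]
22     -> [-42, 22]
swap   -> [22, -42]
swap   -> [-42, 22]
-      -> [-64]
-1     -> [-64, -1]
*      -> [64]

64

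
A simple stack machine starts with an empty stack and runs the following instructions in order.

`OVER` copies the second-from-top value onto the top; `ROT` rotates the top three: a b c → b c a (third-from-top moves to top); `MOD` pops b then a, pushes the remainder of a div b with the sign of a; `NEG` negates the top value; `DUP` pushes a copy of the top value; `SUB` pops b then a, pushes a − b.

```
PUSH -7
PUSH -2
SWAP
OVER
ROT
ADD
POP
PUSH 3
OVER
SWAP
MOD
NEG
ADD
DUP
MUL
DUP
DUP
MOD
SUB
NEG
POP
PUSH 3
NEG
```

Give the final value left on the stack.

PUSH -7 → [-7]
PUSH -2 → [-7, -2]
SWAP    → [-2, -7]
OVER    → [-2, -7, -2]
ROT     → [-7, -2, -2]
ADD     → [-7, -4]
POP     → [-7]
PUSH 3  → [-7, 3]
OVER    → [-7, 3, -7]
SWAP    → [-7, -7, 3]
MOD     → [-7, -1]
NEG     → [-7, 1]
ADD     → [-6]
DUP     → [-6, -6]
MUL     → [36]
DUP     → [36, 36]
DUP     → [36, 36, 36]
MOD     → [36, 0]
SUB     → [36]
NEG     → [-36]
POP     → []
PUSH 3  → [3]
NEG     → [-3]

-3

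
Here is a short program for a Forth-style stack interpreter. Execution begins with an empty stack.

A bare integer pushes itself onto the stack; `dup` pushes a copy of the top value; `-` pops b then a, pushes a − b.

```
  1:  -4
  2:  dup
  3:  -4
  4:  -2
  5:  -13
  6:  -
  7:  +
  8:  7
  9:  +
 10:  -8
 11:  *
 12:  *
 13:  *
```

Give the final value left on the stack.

-4  : -4
dup : -4 -4
-4  : -4 -4 -4
-2  : -4 -4 -4 -2
-13 : -4 -4 -4 -2 -13
-   : -4 -4 -4 11
+   : -4 -4 7
7   : -4 -4 7 7
+   : -4 -4 14
-8  : -4 -4 14 -8
*   : -4 -4 -112
*   : -4 448
*   : -1792

-1792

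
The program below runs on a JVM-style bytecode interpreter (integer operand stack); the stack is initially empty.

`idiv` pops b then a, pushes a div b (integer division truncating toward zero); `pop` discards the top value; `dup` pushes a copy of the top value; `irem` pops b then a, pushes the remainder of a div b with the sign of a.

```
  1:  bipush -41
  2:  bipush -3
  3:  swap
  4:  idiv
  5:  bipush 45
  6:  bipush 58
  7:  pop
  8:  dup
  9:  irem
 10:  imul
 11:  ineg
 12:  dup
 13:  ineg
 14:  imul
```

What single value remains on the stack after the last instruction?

bipush -41 : -41
bipush -3  : -41 -3
swap       : -3 -41
idiv       : 0
bipush 45  : 0 45
bipush 58  : 0 45 58
pop        : 0 45
dup        : 0 45 45
irem       : 0 0
imul       : 0
ineg       : 0
dup        : 0 0
ineg       : 0 0
imul       : 0

0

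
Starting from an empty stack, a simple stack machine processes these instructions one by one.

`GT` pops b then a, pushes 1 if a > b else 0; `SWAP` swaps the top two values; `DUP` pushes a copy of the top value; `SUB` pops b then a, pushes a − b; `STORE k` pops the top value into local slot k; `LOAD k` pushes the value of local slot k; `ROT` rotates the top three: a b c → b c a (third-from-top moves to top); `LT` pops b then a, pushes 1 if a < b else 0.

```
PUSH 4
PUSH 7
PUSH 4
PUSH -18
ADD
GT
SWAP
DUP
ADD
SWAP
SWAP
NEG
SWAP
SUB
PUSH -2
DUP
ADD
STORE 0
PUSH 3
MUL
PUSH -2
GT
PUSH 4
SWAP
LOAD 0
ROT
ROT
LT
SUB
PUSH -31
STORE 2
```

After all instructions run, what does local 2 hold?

PUSH 4    4
PUSH 7    4 7
PUSH 4    4 7 4
PUSH -18  4 7 4 -18
ADD       4 7 -14
GT        4 1
SWAP      1 4
DUP       1 4 4
ADD       1 8
SWAP      8 1
SWAP      1 8
NEG       1 -8
SWAP      -8 1
SUB       -9
PUSH -2   -9 -2
DUP       -9 -2 -2
ADD       -9 -4
STORE 0   -9
PUSH 3    -9 3
MUL       -27
PUSH -2   -27 -2
GT        0
PUSH 4    0 4
SWAP      4 0
LOAD 0    4 0 -4
ROT       0 -4 4
ROT       -4 4 0
LT        -4 0
SUB       -4
PUSH -31  -4 -31
STORE 2   -4

-31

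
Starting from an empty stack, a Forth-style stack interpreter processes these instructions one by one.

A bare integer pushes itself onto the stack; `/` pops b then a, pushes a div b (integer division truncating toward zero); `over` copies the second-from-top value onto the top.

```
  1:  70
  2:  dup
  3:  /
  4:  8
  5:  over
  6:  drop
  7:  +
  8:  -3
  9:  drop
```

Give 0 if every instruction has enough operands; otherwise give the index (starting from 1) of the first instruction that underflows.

0

70   → [70]
dup  → [70, 70]
/    → [1]
8    → [1, 8]
over → [1, 8, 1]
drop → [1, 8]
+    → [9]
-3   → [9, -3]
drop → [9]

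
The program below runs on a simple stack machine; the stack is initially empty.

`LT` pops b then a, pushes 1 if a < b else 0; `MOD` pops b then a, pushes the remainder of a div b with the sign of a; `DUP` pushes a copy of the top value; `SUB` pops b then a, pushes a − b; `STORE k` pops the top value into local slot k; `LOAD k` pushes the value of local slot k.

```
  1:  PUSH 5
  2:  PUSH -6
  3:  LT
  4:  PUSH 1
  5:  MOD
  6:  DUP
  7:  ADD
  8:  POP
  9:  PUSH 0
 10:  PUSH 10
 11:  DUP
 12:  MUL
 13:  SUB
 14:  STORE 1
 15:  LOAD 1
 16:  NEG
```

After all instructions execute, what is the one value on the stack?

100

PUSH 5  : 5
PUSH -6 : 5 -6
LT      : 0
PUSH 1  : 0 1
MOD     : 0
DUP     : 0 0
ADD     : 0
POP     : (empty)
PUSH 0  : 0
PUSH 10 : 0 10
DUP     : 0 10 10
MUL     : 0 100
SUB     : -100
STORE 1 : (empty)
LOAD 1  : -100
NEG     : 100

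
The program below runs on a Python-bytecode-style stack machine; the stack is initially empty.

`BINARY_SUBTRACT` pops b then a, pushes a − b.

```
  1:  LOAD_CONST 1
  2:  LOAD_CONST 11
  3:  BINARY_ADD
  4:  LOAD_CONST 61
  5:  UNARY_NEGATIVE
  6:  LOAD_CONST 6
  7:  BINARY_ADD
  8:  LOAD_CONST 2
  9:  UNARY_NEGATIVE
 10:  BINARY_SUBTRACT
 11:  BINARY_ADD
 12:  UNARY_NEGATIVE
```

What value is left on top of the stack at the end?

LOAD_CONST 1    → 1
LOAD_CONST 11   → 1 11
BINARY_ADD      → 12
LOAD_CONST 61   → 12 61
UNARY_NEGATIVE  → 12 -61
LOAD_CONST 6    → 12 -61 6
BINARY_ADD      → 12 -55
LOAD_CONST 2    → 12 -55 2
UNARY_NEGATIVE  → 12 -55 -2
BINARY_SUBTRACT → 12 -53
BINARY_ADD      → -41
UNARY_NEGATIVE  → 41

41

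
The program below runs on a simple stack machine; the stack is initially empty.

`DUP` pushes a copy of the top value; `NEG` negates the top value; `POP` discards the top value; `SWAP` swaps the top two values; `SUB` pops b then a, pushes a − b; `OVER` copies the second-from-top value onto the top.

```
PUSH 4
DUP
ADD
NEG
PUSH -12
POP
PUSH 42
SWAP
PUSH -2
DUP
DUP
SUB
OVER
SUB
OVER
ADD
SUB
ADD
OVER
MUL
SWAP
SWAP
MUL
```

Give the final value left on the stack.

PUSH 4   -> 4
DUP      -> 4 4
ADD      -> 8
NEG      -> -8
PUSH -12 -> -8 -12
POP      -> -8
PUSH 42  -> -8 42
SWAP     -> 42 -8
PUSH -2  -> 42 -8 -2
DUP      -> 42 -8 -2 -2
DUP      -> 42 -8 -2 -2 -2
SUB      -> 42 -8 -2 0
OVER     -> 42 -8 -2 0 -2
SUB      -> 42 -8 -2 2
OVER     -> 42 -8 -2 2 -2
ADD      -> 42 -8 -2 0
SUB      -> 42 -8 -2
ADD      -> 42 -10
OVER     -> 42 -10 42
MUL      -> 42 -420
SWAP     -> -420 42
SWAP     -> 42 -420
MUL      -> -17640

-17640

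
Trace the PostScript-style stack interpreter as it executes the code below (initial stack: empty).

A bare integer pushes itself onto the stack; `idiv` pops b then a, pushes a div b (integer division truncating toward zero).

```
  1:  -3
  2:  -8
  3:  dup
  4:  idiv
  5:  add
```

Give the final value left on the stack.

-3   → [-3]
-8   → [-3, -8]
dup  → [-3, -8, -8]
idiv → [-3, 1]
add  → [-2]

-2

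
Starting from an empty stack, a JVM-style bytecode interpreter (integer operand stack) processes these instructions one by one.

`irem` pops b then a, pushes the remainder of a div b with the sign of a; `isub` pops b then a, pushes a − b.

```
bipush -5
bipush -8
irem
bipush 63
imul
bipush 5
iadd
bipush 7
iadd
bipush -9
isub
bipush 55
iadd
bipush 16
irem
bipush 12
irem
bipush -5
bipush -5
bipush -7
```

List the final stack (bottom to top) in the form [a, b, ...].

[-3, -5, -5, -7]

bipush -5 → -5
bipush -8 → -5 -8
irem      → -5
bipush 63 → -5 63
imul      → -315
bipush 5  → -315 5
iadd      → -310
bipush 7  → -310 7
iadd      → -303
bipush -9 → -303 -9
isub      → -294
bipush 55 → -294 55
iadd      → -239
bipush 16 → -239 16
irem      → -15
bipush 12 → -15 12
irem      → -3
bipush -5 → -3 -5
bipush -5 → -3 -5 -5
bipush -7 → -3 -5 -5 -7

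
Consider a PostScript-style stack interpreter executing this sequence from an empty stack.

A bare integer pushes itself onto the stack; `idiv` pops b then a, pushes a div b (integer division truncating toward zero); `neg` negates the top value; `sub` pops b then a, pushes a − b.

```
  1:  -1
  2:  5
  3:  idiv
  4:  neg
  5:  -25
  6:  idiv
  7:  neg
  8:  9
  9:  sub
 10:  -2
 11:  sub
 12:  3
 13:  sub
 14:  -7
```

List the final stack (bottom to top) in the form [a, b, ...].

-1   : -1
5    : -1 5
idiv : 0
neg  : 0
-25  : 0 -25
idiv : 0
neg  : 0
9    : 0 9
sub  : -9
-2   : -9 -2
sub  : -7
3    : -7 3
sub  : -10
-7   : -10 -7

[-10, -7]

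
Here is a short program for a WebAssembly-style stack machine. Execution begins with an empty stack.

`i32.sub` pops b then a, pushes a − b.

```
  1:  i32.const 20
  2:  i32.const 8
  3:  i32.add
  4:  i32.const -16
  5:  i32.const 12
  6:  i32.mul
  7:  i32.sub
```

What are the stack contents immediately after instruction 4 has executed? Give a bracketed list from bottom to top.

[28, -16]

i32.const 20  : [20]
i32.const 8   : [20, 8]
i32.add       : [28]
i32.const -16 : [28, -16]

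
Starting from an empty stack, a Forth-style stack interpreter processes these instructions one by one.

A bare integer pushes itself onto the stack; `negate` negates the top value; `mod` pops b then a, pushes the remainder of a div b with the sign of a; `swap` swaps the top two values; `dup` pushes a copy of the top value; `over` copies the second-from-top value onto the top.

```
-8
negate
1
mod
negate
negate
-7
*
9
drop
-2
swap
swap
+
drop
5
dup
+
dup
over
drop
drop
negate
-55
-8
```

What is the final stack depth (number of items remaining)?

-8     → [-8]
negate → [8]
1      → [8, 1]
mod    → [0]
negate → [0]
negate → [0]
-7     → [0, -7]
*      → [0]
9      → [0, 9]
drop   → [0]
-2     → [0, -2]
swap   → [-2, 0]
swap   → [0, -2]
+      → [-2]
drop   → []
5      → [5]
dup    → [5, 5]
+      → [10]
dup    → [10, 10]
over   → [10, 10, 10]
drop   → [10, 10]
drop   → [10]
negate → [-10]
-55    → [-10, -55]
-8     → [-10, -55, -8]

3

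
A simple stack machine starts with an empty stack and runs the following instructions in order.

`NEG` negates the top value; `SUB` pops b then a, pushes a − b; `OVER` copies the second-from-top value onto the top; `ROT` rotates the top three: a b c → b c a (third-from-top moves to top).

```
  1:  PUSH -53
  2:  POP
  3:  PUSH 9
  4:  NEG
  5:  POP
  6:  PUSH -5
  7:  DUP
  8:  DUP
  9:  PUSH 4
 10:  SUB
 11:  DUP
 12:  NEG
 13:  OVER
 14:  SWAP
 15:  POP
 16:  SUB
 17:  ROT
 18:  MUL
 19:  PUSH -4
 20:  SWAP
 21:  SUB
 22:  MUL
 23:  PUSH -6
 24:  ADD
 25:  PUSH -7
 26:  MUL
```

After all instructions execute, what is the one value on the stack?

-98

PUSH -53 -> -53
POP      -> (empty)
PUSH 9   -> 9
NEG      -> -9
POP      -> (empty)
PUSH -5  -> -5
DUP      -> -5 -5
DUP      -> -5 -5 -5
PUSH 4   -> -5 -5 -5 4
SUB      -> -5 -5 -9
DUP      -> -5 -5 -9 -9
NEG      -> -5 -5 -9 9
OVER     -> -5 -5 -9 9 -9
SWAP     -> -5 -5 -9 -9 9
POP      -> -5 -5 -9 -9
SUB      -> -5 -5 0
ROT      -> -5 0 -5
MUL      -> -5 0
PUSH -4  -> -5 0 -4
SWAP     -> -5 -4 0
SUB      -> -5 -4
MUL      -> 20
PUSH -6  -> 20 -6
ADD      -> 14
PUSH -7  -> 14 -7
MUL      -> -98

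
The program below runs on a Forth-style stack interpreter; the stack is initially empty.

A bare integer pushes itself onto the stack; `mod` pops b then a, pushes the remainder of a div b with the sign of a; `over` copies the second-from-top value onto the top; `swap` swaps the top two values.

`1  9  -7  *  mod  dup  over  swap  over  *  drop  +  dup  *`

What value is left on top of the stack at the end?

4

1    → 1
9    → 1 9
-7   → 1 9 -7
*    → 1 -63
mod  → 1
dup  → 1 1
over → 1 1 1
swap → 1 1 1
over → 1 1 1 1
*    → 1 1 1
drop → 1 1
+    → 2
dup  → 2 2
*    → 4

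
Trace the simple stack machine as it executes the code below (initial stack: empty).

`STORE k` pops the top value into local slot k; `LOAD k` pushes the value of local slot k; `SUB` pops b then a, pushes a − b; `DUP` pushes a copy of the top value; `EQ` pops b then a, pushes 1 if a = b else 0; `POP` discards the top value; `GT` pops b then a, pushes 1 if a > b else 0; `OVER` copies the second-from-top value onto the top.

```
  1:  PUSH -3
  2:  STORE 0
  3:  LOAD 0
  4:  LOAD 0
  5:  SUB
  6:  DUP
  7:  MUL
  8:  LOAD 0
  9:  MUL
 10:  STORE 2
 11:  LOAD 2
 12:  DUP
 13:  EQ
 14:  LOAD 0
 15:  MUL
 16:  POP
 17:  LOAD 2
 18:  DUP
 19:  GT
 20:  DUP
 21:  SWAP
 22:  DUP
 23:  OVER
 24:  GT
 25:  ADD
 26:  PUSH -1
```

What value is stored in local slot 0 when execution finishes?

-3

PUSH -3  -3
STORE 0  (empty)
LOAD 0   -3
LOAD 0   -3 -3
SUB      0
DUP      0 0
MUL      0
LOAD 0   0 -3
MUL      0
STORE 2  (empty)
LOAD 2   0
DUP      0 0
EQ       1
LOAD 0   1 -3
MUL      -3
POP      (empty)
LOAD 2   0
DUP      0 0
GT       0
DUP      0 0
SWAP     0 0
DUP      0 0 0
OVER     0 0 0 0
GT       0 0 0
ADD      0 0
PUSH -1  0 0 -1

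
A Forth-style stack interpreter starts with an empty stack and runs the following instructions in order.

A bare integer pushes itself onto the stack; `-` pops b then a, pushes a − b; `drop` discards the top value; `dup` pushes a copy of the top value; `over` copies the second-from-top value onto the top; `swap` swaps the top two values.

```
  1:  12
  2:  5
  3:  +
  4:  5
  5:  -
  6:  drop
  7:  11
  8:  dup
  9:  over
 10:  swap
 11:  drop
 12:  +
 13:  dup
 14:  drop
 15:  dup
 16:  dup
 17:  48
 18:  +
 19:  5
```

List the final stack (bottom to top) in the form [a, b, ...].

12   -> 12
5    -> 12 5
+    -> 17
5    -> 17 5
-    -> 12
drop -> (empty)
11   -> 11
dup  -> 11 11
over -> 11 11 11
swap -> 11 11 11
drop -> 11 11
+    -> 22
dup  -> 22 22
drop -> 22
dup  -> 22 22
dup  -> 22 22 22
48   -> 22 22 22 48
+    -> 22 22 70
5    -> 22 22 70 5

[22, 22, 70, 5]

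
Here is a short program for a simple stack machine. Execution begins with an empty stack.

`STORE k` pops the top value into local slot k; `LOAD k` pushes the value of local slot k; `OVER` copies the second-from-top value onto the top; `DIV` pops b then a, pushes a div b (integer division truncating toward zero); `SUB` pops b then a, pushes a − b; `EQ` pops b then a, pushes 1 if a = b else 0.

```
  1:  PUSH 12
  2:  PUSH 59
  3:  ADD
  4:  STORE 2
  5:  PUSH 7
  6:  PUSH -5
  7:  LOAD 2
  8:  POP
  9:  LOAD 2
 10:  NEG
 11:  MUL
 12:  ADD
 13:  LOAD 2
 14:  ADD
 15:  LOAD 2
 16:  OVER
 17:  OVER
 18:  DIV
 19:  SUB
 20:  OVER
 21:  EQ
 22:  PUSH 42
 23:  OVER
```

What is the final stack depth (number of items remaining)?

4

PUSH 12 → [12]
PUSH 59 → [12, 59]
ADD     → [71]
STORE 2 → []
PUSH 7  → [7]
PUSH -5 → [7, -5]
LOAD 2  → [7, -5, 71]
POP     → [7, -5]
LOAD 2  → [7, -5, 71]
NEG     → [7, -5, -71]
MUL     → [7, 355]
ADD     → [362]
LOAD 2  → [362, 71]
ADD     → [433]
LOAD 2  → [433, 71]
OVER    → [433, 71, 433]
OVER    → [433, 71, 433, 71]
DIV     → [433, 71, 6]
SUB     → [433, 65]
OVER    → [433, 65, 433]
EQ      → [433, 0]
PUSH 42 → [433, 0, 42]
OVER    → [433, 0, 42, 0]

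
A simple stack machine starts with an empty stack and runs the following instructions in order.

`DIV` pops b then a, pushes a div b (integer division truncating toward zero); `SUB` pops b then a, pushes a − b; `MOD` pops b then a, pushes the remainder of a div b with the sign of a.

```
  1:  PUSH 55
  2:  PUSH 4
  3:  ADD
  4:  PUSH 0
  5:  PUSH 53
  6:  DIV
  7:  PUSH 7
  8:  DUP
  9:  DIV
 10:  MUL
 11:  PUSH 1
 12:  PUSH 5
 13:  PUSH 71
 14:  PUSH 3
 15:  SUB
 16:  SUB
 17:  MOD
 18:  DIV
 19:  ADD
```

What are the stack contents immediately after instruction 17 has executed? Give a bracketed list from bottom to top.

[59, 0, 1]

PUSH 55  [55]
PUSH 4   [55, 4]
ADD      [59]
PUSH 0   [59, 0]
PUSH 53  [59, 0, 53]
DIV      [59, 0]
PUSH 7   [59, 0, 7]
DUP      [59, 0, 7, 7]
DIV      [59, 0, 1]
MUL      [59, 0]
PUSH 1   [59, 0, 1]
PUSH 5   [59, 0, 1, 5]
PUSH 71  [59, 0, 1, 5, 71]
PUSH 3   [59, 0, 1, 5, 71, 3]
SUB      [59, 0, 1, 5, 68]
SUB      [59, 0, 1, -63]
MOD      [59, 0, 1]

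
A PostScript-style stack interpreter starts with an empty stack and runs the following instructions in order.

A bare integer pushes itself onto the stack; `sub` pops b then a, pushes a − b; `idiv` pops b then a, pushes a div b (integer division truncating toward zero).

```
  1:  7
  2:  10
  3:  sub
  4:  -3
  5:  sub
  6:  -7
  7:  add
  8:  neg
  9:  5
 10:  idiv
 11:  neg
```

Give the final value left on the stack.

7    -> [7]
10   -> [7, 10]
sub  -> [-3]
-3   -> [-3, -3]
sub  -> [0]
-7   -> [0, -7]
add  -> [-7]
neg  -> [7]
5    -> [7, 5]
idiv -> [1]
neg  -> [-1]

-1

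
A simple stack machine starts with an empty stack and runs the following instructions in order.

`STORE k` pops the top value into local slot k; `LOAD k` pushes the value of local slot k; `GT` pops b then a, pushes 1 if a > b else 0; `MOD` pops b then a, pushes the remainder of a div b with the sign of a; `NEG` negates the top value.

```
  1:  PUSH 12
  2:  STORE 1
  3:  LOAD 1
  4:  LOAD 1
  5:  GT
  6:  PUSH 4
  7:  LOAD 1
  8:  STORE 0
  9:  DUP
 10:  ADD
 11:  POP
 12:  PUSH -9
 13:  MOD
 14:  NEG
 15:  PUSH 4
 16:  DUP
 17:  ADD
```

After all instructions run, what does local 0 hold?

12

PUSH 12  12
STORE 1  (empty)
LOAD 1   12
LOAD 1   12 12
GT       0
PUSH 4   0 4
LOAD 1   0 4 12
STORE 0  0 4
DUP      0 4 4
ADD      0 8
POP      0
PUSH -9  0 -9
MOD      0
NEG      0
PUSH 4   0 4
DUP      0 4 4
ADD      0 8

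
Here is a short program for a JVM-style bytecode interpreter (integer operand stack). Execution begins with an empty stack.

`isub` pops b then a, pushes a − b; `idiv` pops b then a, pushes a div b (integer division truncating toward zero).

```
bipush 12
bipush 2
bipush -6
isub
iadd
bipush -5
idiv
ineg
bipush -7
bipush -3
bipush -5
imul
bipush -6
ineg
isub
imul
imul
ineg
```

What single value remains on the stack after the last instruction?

252

bipush 12  [12]
bipush 2   [12, 2]
bipush -6  [12, 2, -6]
isub       [12, 8]
iadd       [20]
bipush -5  [20, -5]
idiv       [-4]
ineg       [4]
bipush -7  [4, -7]
bipush -3  [4, -7, -3]
bipush -5  [4, -7, -3, -5]
imul       [4, -7, 15]
bipush -6  [4, -7, 15, -6]
ineg       [4, -7, 15, 6]
isub       [4, -7, 9]
imul       [4, -63]
imul       [-252]
ineg       [252]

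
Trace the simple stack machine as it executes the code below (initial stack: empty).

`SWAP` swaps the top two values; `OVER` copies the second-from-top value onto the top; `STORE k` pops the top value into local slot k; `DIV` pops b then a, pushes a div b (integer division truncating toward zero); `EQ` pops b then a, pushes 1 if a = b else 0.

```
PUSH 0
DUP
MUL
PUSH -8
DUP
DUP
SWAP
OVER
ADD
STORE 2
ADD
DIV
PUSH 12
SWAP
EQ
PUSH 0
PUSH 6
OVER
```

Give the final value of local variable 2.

PUSH 0  -> 0
DUP     -> 0 0
MUL     -> 0
PUSH -8 -> 0 -8
DUP     -> 0 -8 -8
DUP     -> 0 -8 -8 -8
SWAP    -> 0 -8 -8 -8
OVER    -> 0 -8 -8 -8 -8
ADD     -> 0 -8 -8 -16
STORE 2 -> 0 -8 -8
ADD     -> 0 -16
DIV     -> 0
PUSH 12 -> 0 12
SWAP    -> 12 0
EQ      -> 0
PUSH 0  -> 0 0
PUSH 6  -> 0 0 6
OVER    -> 0 0 6 0

-16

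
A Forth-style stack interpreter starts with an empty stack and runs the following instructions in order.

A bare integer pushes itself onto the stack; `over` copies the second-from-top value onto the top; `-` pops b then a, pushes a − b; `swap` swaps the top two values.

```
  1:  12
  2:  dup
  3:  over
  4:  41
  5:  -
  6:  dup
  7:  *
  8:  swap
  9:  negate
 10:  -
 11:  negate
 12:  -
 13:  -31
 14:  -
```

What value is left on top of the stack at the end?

896

12     -> [12]
dup    -> [12, 12]
over   -> [12, 12, 12]
41     -> [12, 12, 12, 41]
-      -> [12, 12, -29]
dup    -> [12, 12, -29, -29]
*      -> [12, 12, 841]
swap   -> [12, 841, 12]
negate -> [12, 841, -12]
-      -> [12, 853]
negate -> [12, -853]
-      -> [865]
-31    -> [865, -31]
-      -> [896]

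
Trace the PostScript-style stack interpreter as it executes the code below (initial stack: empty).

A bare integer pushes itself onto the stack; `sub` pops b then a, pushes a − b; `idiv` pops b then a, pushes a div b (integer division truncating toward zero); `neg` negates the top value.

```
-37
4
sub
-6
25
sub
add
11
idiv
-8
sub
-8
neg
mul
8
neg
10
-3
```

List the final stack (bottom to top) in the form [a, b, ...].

-37  -> -37
4    -> -37 4
sub  -> -41
-6   -> -41 -6
25   -> -41 -6 25
sub  -> -41 -31
add  -> -72
11   -> -72 11
idiv -> -6
-8   -> -6 -8
sub  -> 2
-8   -> 2 -8
neg  -> 2 8
mul  -> 16
8    -> 16 8
neg  -> 16 -8
10   -> 16 -8 10
-3   -> 16 -8 10 -3

[16, -8, 10, -3]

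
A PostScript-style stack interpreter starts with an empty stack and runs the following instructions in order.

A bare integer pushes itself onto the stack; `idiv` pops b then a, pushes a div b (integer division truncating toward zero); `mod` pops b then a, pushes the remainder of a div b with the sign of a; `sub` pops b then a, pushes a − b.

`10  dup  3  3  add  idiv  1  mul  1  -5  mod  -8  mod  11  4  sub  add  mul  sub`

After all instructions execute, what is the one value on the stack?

2

10   : 10
dup  : 10 10
3    : 10 10 3
3    : 10 10 3 3
add  : 10 10 6
idiv : 10 1
1    : 10 1 1
mul  : 10 1
1    : 10 1 1
-5   : 10 1 1 -5
mod  : 10 1 1
-8   : 10 1 1 -8
mod  : 10 1 1
11   : 10 1 1 11
4    : 10 1 1 11 4
sub  : 10 1 1 7
add  : 10 1 8
mul  : 10 8
sub  : 2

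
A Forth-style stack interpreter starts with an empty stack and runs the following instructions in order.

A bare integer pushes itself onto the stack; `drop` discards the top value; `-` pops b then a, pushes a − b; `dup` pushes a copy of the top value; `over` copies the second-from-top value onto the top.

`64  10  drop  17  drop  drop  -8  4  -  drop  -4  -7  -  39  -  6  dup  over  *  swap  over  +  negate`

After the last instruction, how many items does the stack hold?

3

64     : 64
10     : 64 10
drop   : 64
17     : 64 17
drop   : 64
drop   : (empty)
-8     : -8
4      : -8 4
-      : -12
drop   : (empty)
-4     : -4
-7     : -4 -7
-      : 3
39     : 3 39
-      : -36
6      : -36 6
dup    : -36 6 6
over   : -36 6 6 6
*      : -36 6 36
swap   : -36 36 6
over   : -36 36 6 36
+      : -36 36 42
negate : -36 36 -42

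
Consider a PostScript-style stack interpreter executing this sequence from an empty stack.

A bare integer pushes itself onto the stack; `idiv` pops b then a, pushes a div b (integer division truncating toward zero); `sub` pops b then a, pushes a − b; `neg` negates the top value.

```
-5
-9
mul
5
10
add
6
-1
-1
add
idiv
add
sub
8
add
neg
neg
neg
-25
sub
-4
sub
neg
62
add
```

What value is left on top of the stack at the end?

-5   → [-5]
-9   → [-5, -9]
mul  → [45]
5    → [45, 5]
10   → [45, 5, 10]
add  → [45, 15]
6    → [45, 15, 6]
-1   → [45, 15, 6, -1]
-1   → [45, 15, 6, -1, -1]
add  → [45, 15, 6, -2]
idiv → [45, 15, -3]
add  → [45, 12]
sub  → [33]
8    → [33, 8]
add  → [41]
neg  → [-41]
neg  → [41]
neg  → [-41]
-25  → [-41, -25]
sub  → [-16]
-4   → [-16, -4]
sub  → [-12]
neg  → [12]
62   → [12, 62]
add  → [74]

74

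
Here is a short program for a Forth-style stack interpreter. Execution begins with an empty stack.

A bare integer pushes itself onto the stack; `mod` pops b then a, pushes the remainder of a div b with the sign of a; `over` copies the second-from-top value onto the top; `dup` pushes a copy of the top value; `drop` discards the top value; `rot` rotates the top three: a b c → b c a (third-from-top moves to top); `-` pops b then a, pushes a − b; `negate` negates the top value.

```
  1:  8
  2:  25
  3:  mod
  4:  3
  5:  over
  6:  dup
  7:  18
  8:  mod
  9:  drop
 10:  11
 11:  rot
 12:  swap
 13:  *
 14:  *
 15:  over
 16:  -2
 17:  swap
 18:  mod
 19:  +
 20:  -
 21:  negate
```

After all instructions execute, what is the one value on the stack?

8      -> 8
25     -> 8 25
mod    -> 8
3      -> 8 3
over   -> 8 3 8
dup    -> 8 3 8 8
18     -> 8 3 8 8 18
mod    -> 8 3 8 8
drop   -> 8 3 8
11     -> 8 3 8 11
rot    -> 8 8 11 3
swap   -> 8 8 3 11
*      -> 8 8 33
*      -> 8 264
over   -> 8 264 8
-2     -> 8 264 8 -2
swap   -> 8 264 -2 8
mod    -> 8 264 -2
+      -> 8 262
-      -> -254
negate -> 254

254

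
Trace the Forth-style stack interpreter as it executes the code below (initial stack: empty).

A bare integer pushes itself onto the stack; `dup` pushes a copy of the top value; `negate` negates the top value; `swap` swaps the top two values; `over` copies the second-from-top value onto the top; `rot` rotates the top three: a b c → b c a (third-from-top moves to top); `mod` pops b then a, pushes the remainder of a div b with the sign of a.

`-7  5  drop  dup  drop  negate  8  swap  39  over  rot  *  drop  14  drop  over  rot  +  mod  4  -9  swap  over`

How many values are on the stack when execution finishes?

4

-7     : [-7]
5      : [-7, 5]
drop   : [-7]
dup    : [-7, -7]
drop   : [-7]
negate : [7]
8      : [7, 8]
swap   : [8, 7]
39     : [8, 7, 39]
over   : [8, 7, 39, 7]
rot    : [8, 39, 7, 7]
*      : [8, 39, 49]
drop   : [8, 39]
14     : [8, 39, 14]
drop   : [8, 39]
over   : [8, 39, 8]
rot    : [39, 8, 8]
+      : [39, 16]
mod    : [7]
4      : [7, 4]
-9     : [7, 4, -9]
swap   : [7, -9, 4]
over   : [7, -9, 4, -9]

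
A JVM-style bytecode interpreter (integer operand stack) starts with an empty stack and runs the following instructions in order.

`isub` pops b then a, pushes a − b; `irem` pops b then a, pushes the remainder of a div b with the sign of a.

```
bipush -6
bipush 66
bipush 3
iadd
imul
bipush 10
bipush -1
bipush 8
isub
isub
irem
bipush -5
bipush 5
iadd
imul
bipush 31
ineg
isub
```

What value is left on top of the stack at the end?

31

bipush -6 → [-6]
bipush 66 → [-6, 66]
bipush 3  → [-6, 66, 3]
iadd      → [-6, 69]
imul      → [-414]
bipush 10 → [-414, 10]
bipush -1 → [-414, 10, -1]
bipush 8  → [-414, 10, -1, 8]
isub      → [-414, 10, -9]
isub      → [-414, 19]
irem      → [-15]
bipush -5 → [-15, -5]
bipush 5  → [-15, -5, 5]
iadd      → [-15, 0]
imul      → [0]
bipush 31 → [0, 31]
ineg      → [0, -31]
isub      → [31]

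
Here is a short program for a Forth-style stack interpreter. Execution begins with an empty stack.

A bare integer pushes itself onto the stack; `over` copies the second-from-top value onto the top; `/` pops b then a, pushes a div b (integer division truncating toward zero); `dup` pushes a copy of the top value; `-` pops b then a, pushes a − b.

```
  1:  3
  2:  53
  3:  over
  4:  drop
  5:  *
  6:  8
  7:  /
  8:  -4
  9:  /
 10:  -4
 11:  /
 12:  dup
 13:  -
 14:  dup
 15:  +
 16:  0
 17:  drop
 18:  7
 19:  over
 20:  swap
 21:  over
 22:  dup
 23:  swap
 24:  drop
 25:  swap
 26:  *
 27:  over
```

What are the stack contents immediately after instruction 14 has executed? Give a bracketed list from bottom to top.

[0, 0]

3    : [3]
53   : [3, 53]
over : [3, 53, 3]
drop : [3, 53]
*    : [159]
8    : [159, 8]
/    : [19]
-4   : [19, -4]
/    : [-4]
-4   : [-4, -4]
/    : [1]
dup  : [1, 1]
-    : [0]
dup  : [0, 0]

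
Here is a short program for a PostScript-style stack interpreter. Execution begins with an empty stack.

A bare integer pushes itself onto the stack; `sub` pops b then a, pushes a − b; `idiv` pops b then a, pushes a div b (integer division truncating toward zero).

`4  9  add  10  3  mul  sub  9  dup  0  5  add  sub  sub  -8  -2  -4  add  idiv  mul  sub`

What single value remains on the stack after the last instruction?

4     4
9     4 9
add   13
10    13 10
3     13 10 3
mul   13 30
sub   -17
9     -17 9
dup   -17 9 9
0     -17 9 9 0
5     -17 9 9 0 5
add   -17 9 9 5
sub   -17 9 4
sub   -17 5
-8    -17 5 -8
-2    -17 5 -8 -2
-4    -17 5 -8 -2 -4
add   -17 5 -8 -6
idiv  -17 5 1
mul   -17 5
sub   -22

-22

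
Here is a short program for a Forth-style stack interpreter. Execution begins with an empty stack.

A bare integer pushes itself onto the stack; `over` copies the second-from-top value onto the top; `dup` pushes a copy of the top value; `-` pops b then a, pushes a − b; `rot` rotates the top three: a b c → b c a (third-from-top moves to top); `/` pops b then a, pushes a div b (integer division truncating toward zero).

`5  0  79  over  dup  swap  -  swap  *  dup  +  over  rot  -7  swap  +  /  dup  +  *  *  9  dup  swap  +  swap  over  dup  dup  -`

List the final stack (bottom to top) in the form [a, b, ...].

5    → [5]
0    → [5, 0]
79   → [5, 0, 79]
over → [5, 0, 79, 0]
dup  → [5, 0, 79, 0, 0]
swap → [5, 0, 79, 0, 0]
-    → [5, 0, 79, 0]
swap → [5, 0, 0, 79]
*    → [5, 0, 0]
dup  → [5, 0, 0, 0]
+    → [5, 0, 0]
over → [5, 0, 0, 0]
rot  → [5, 0, 0, 0]
-7   → [5, 0, 0, 0, -7]
swap → [5, 0, 0, -7, 0]
+    → [5, 0, 0, -7]
/    → [5, 0, 0]
dup  → [5, 0, 0, 0]
+    → [5, 0, 0]
*    → [5, 0]
*    → [0]
9    → [0, 9]
dup  → [0, 9, 9]
swap → [0, 9, 9]
+    → [0, 18]
swap → [18, 0]
over → [18, 0, 18]
dup  → [18, 0, 18, 18]
dup  → [18, 0, 18, 18, 18]
-    → [18, 0, 18, 0]

[18, 0, 18, 0]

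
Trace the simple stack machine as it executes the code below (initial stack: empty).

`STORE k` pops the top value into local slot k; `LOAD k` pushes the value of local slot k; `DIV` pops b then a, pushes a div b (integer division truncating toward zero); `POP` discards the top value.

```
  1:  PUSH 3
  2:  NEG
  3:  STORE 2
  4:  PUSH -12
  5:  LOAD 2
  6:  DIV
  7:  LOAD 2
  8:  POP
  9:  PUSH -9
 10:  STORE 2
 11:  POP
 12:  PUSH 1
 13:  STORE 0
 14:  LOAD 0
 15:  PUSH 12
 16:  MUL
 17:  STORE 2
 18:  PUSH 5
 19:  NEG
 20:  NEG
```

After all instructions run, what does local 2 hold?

PUSH 3    [3]
NEG       [-3]
STORE 2   []
PUSH -12  [-12]
LOAD 2    [-12, -3]
DIV       [4]
LOAD 2    [4, -3]
POP       [4]
PUSH -9   [4, -9]
STORE 2   [4]
POP       []
PUSH 1    [1]
STORE 0   []
LOAD 0    [1]
PUSH 12   [1, 12]
MUL       [12]
STORE 2   []
PUSH 5    [5]
NEG       [-5]
NEG       [5]

12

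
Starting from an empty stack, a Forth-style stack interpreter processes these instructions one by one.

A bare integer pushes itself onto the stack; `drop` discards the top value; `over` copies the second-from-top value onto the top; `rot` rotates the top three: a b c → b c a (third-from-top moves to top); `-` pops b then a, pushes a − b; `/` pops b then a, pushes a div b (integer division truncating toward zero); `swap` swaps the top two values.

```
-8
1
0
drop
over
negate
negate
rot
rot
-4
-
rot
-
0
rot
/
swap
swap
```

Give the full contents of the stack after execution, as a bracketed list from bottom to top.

[13, 0]

-8     : -8
1      : -8 1
0      : -8 1 0
drop   : -8 1
over   : -8 1 -8
negate : -8 1 8
negate : -8 1 -8
rot    : 1 -8 -8
rot    : -8 -8 1
-4     : -8 -8 1 -4
-      : -8 -8 5
rot    : -8 5 -8
-      : -8 13
0      : -8 13 0
rot    : 13 0 -8
/      : 13 0
swap   : 0 13
swap   : 13 0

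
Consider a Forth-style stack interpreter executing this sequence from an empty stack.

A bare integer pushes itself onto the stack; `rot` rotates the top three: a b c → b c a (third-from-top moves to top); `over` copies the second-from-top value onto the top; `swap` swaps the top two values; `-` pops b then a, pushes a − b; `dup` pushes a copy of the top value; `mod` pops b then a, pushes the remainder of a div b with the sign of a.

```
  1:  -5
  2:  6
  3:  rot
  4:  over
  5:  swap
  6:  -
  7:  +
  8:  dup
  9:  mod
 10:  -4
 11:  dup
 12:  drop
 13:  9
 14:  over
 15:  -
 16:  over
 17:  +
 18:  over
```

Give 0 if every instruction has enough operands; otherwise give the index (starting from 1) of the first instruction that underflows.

-5  [-5]
6   [-5, 6]
rot  — needs 3 operands, stack has 2 → underflow

3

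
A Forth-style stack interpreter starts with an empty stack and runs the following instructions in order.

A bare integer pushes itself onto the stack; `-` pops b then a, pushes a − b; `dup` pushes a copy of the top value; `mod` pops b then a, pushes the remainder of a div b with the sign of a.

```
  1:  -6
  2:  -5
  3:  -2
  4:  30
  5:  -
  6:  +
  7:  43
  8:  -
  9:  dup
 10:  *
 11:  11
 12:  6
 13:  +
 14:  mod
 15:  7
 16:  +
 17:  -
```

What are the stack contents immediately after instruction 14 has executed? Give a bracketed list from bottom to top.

[-6, 8]

-6  -> [-6]
-5  -> [-6, -5]
-2  -> [-6, -5, -2]
30  -> [-6, -5, -2, 30]
-   -> [-6, -5, -32]
+   -> [-6, -37]
43  -> [-6, -37, 43]
-   -> [-6, -80]
dup -> [-6, -80, -80]
*   -> [-6, 6400]
11  -> [-6, 6400, 11]
6   -> [-6, 6400, 11, 6]
+   -> [-6, 6400, 17]
mod -> [-6, 8]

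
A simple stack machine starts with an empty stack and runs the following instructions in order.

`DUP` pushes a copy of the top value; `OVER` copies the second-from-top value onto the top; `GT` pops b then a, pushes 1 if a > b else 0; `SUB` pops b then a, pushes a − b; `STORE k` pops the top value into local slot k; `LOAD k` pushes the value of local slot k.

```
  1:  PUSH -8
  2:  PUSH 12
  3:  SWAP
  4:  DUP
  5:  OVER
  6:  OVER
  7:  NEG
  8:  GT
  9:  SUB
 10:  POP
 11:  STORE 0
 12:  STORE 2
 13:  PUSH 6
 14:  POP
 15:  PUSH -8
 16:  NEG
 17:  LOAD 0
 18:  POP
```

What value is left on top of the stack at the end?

PUSH -8 -> -8
PUSH 12 -> -8 12
SWAP    -> 12 -8
DUP     -> 12 -8 -8
OVER    -> 12 -8 -8 -8
OVER    -> 12 -8 -8 -8 -8
NEG     -> 12 -8 -8 -8 8
GT      -> 12 -8 -8 0
SUB     -> 12 -8 -8
POP     -> 12 -8
STORE 0 -> 12
STORE 2 -> (empty)
PUSH 6  -> 6
POP     -> (empty)
PUSH -8 -> -8
NEG     -> 8
LOAD 0  -> 8 -8
POP     -> 8

8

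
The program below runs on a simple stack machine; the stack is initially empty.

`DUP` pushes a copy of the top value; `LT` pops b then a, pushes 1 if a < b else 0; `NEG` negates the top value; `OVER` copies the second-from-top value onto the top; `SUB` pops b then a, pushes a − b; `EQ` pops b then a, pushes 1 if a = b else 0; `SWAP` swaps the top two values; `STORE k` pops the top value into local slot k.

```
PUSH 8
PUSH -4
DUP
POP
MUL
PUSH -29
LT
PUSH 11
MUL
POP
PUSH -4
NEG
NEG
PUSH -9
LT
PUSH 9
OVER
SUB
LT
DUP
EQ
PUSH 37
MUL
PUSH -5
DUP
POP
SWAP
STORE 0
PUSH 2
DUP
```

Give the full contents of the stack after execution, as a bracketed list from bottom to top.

PUSH 8   : 8
PUSH -4  : 8 -4
DUP      : 8 -4 -4
POP      : 8 -4
MUL      : -32
PUSH -29 : -32 -29
LT       : 1
PUSH 11  : 1 11
MUL      : 11
POP      : (empty)
PUSH -4  : -4
NEG      : 4
NEG      : -4
PUSH -9  : -4 -9
LT       : 0
PUSH 9   : 0 9
OVER     : 0 9 0
SUB      : 0 9
LT       : 1
DUP      : 1 1
EQ       : 1
PUSH 37  : 1 37
MUL      : 37
PUSH -5  : 37 -5
DUP      : 37 -5 -5
POP      : 37 -5
SWAP     : -5 37
STORE 0  : -5
PUSH 2   : -5 2
DUP      : -5 2 2

[-5, 2, 2]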